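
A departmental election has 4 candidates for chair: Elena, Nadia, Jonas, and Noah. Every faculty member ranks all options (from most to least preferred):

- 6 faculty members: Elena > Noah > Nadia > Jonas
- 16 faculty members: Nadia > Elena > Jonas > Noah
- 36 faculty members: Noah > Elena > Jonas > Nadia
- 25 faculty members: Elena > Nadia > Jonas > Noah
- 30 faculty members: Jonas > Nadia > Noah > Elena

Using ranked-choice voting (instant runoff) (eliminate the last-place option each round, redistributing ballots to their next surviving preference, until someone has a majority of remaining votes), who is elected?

Round 1: Elena 31, Nadia 16, Jonas 30, Noah 36. Eliminate Nadia.
Round 2: Elena 47, Jonas 30, Noah 36. Eliminate Jonas.
Round 3: Elena 47, Noah 66. Noah has a majority.

Noah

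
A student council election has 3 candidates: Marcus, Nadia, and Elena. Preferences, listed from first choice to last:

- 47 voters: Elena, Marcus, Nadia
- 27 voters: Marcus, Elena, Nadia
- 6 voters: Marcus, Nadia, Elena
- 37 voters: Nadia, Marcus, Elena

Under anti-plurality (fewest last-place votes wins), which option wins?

Marcus

Last-place votes: Marcus 0, Nadia 74, Elena 43.
Marcus is ranked last by the fewest voters, so Marcus wins.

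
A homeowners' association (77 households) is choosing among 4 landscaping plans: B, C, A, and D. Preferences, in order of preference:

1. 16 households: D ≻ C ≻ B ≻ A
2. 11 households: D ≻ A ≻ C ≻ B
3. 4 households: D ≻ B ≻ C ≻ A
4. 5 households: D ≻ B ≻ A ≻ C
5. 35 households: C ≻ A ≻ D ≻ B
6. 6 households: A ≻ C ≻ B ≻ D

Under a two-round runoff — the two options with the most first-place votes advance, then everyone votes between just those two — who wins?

C

Round 1 first-place votes: B 0, C 35, A 6, D 36.
D and C advance.
Runoff: D is preferred to C by 36 voters; C by 41.
C wins the runoff.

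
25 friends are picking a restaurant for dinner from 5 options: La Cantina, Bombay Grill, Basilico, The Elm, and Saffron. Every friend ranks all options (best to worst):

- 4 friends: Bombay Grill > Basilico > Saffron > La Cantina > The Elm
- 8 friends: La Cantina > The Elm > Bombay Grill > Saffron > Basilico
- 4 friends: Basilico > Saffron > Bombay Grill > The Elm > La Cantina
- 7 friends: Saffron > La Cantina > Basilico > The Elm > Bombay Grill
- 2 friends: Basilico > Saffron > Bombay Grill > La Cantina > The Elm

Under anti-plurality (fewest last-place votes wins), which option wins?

Saffron

Last-place votes: La Cantina 4, Bombay Grill 7, Basilico 8, The Elm 6, Saffron 0.
Saffron is ranked last by the fewest voters, so Saffron wins.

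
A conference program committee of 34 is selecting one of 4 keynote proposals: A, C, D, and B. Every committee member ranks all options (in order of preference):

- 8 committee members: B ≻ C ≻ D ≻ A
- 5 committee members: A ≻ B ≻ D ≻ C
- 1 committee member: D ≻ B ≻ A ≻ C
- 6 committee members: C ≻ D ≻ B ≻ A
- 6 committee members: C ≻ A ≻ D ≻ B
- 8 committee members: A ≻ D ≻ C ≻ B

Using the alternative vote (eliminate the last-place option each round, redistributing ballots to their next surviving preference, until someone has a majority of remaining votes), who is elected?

C

Round 1: A 13, C 12, D 1, B 8. Eliminate D.
Round 2: A 13, C 12, B 9. Eliminate B.
Round 3: A 14, C 20. C has a majority.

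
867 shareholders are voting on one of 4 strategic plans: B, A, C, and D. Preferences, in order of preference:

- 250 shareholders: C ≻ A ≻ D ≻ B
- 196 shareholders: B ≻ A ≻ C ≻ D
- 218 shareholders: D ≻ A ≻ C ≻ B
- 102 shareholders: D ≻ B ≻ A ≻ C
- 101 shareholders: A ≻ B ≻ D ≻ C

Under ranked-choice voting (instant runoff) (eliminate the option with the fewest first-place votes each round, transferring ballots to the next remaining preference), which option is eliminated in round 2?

Round 1: B 196, A 101, C 250, D 320. Eliminate A.
Round 2: B 297, C 250, D 320. Eliminate C.

C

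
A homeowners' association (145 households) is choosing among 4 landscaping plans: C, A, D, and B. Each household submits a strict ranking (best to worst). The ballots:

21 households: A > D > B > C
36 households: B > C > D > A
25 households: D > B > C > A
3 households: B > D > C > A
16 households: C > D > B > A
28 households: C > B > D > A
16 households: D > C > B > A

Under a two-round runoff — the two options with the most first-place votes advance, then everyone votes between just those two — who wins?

Round 1 first-place votes: C 44, A 21, D 41, B 39.
C and D advance.
Runoff: C is preferred to D by 80 voters; D by 65.
C wins the runoff.

C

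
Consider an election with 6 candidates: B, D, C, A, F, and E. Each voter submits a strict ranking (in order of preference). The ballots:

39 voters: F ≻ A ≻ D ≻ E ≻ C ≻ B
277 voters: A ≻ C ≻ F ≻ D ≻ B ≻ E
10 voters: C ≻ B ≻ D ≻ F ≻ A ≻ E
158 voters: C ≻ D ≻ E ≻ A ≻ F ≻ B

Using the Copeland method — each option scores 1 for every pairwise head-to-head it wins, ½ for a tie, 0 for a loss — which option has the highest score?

A

B: beats E; loses to D, C, A, and F → score 1.
D: beats B and E; loses to C, A, and F → score 2.
C: beats B, D, F, and E; loses to A → score 4.
A: beats B, D, C, F, and E → score 5.
F: beats B, D, and E; loses to C and A → score 3.
E: loses to B, D, C, A, and F → score 0.
A has the best pairwise record.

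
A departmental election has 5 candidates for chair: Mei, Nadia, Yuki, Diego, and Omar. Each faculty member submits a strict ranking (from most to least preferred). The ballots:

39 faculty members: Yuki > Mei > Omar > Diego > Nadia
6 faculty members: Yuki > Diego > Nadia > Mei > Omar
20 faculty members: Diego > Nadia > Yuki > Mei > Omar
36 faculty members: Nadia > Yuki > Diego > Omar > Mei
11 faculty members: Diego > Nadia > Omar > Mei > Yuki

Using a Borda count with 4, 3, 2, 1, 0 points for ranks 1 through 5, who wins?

Mei: 39·3 + 6·1 + 20·1 + 36·0 + 11·1 = 154
Nadia: 39·0 + 6·2 + 20·3 + 36·4 + 11·3 = 249
Yuki: 39·4 + 6·4 + 20·2 + 36·3 + 11·0 = 328
Diego: 39·1 + 6·3 + 20·4 + 36·2 + 11·4 = 253
Omar: 39·2 + 6·0 + 20·0 + 36·1 + 11·2 = 136
Yuki has the highest Borda score (328).

Yuki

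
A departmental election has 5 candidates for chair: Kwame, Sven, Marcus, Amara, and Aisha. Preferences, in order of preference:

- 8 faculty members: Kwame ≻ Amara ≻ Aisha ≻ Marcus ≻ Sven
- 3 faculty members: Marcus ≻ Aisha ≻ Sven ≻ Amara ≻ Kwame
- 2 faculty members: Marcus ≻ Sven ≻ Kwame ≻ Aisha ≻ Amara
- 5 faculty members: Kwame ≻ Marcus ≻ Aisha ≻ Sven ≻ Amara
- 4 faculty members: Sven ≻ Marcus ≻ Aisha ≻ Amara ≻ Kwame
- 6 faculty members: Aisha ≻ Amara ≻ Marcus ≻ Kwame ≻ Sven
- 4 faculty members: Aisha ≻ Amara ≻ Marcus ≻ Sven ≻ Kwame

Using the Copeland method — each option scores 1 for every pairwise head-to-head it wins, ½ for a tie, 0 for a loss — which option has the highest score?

Kwame: beats Sven; loses to Marcus, Amara, and Aisha → score 1.
Sven: loses to Kwame, Marcus, Amara, and Aisha → score 0.
Marcus: beats Kwame and Sven; loses to Amara and Aisha → score 2.
Amara: beats Kwame, Sven, and Marcus; loses to Aisha → score 3.
Aisha: beats Kwame, Sven, Marcus, and Amara → score 4.
Aisha has the best pairwise record.

Aisha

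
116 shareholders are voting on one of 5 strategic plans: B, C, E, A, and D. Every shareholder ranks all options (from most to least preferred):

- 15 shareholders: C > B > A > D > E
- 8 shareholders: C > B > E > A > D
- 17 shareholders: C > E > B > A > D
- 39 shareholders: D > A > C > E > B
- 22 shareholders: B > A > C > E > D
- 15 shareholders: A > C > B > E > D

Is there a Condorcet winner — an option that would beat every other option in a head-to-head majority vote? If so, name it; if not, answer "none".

none

Checking pairwise contests:
C beats B 94–22.
A beats C 76–40.
B beats E 60–56.
B beats A 62–54.
B beats D 77–39.
Every option loses at least one head-to-head, so there is no Condorcet winner.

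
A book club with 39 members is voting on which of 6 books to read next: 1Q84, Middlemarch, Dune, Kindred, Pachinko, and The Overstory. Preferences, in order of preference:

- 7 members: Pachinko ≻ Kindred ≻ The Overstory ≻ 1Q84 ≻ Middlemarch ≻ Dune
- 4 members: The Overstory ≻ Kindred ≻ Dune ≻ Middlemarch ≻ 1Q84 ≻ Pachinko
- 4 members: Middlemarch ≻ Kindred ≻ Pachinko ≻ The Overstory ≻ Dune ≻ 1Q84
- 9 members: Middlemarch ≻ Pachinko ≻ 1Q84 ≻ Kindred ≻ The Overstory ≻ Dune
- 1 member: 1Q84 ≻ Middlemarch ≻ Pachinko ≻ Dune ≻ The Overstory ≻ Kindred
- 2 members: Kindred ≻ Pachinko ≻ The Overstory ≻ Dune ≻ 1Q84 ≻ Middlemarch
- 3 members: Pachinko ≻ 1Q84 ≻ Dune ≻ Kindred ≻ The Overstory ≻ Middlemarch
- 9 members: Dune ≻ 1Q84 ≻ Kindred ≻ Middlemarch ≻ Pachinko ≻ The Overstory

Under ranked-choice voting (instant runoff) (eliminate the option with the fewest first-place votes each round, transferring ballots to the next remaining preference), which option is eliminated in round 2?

Round 1: 1Q84 1, Middlemarch 13, Dune 9, Kindred 2, Pachinko 10, The Overstory 4. Eliminate 1Q84.
Round 2: Middlemarch 14, Dune 9, Kindred 2, Pachinko 10, The Overstory 4. Eliminate Kindred.

Kindred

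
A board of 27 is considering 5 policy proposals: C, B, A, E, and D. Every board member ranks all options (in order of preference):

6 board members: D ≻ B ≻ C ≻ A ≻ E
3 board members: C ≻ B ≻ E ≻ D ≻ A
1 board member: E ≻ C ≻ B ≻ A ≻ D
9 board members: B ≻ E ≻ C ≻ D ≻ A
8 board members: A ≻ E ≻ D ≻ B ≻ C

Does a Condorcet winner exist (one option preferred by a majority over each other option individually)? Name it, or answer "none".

none

Checking pairwise contests:
B beats C 23–4.
D beats B 14–13.
C beats A 19–8.
B beats E 18–9.
E beats D 21–6.
Every option loses at least one head-to-head, so there is no Condorcet winner.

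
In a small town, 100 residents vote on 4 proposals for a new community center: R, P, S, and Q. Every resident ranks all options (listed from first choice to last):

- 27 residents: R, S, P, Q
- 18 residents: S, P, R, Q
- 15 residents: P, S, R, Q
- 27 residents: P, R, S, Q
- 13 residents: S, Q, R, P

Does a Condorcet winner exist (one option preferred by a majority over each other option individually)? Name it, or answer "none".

none

Checking pairwise contests:
P beats R 60–40.
S beats P 58–42.
R beats S 54–46.
R beats Q 87–13.
Every option loses at least one head-to-head, so there is no Condorcet winner.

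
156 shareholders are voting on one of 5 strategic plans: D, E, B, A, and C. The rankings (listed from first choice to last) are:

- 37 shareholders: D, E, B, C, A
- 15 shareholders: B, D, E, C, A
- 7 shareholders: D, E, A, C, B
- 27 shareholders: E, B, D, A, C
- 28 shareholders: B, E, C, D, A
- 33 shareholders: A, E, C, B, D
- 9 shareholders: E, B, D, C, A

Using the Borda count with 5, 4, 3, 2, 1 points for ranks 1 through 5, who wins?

D: 37·5 + 15·4 + 7·5 + 27·3 + 28·2 + 33·1 + 9·3 = 477
E: 37·4 + 15·3 + 7·4 + 27·5 + 28·4 + 33·4 + 9·5 = 645
B: 37·3 + 15·5 + 7·1 + 27·4 + 28·5 + 33·2 + 9·4 = 543
A: 37·1 + 15·1 + 7·3 + 27·2 + 28·1 + 33·5 + 9·1 = 329
C: 37·2 + 15·2 + 7·2 + 27·1 + 28·3 + 33·3 + 9·2 = 346
E has the highest Borda score (645).

E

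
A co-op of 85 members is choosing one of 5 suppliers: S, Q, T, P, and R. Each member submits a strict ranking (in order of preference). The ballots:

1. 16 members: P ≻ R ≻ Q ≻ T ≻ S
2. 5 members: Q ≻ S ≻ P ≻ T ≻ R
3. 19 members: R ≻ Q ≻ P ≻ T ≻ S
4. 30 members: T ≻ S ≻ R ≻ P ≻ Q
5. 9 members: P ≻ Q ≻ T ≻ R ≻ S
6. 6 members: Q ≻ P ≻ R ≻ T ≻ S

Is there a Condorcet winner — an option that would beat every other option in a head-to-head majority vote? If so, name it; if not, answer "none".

Checking pairwise contests:
Q beats S 55–30.
P beats Q 55–30.
Q beats T 55–30.
R beats P 49–36.
T beats R 44–41.
Every option loses at least one head-to-head, so there is no Condorcet winner.

none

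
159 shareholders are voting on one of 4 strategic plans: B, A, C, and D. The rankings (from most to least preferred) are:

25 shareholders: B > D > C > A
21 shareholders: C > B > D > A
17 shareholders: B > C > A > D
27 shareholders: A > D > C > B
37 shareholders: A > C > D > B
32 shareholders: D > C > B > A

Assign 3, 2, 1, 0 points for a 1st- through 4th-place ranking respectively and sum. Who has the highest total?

B: 25·3 + 21·2 + 17·3 + 27·0 + 37·0 + 32·1 = 200
A: 25·0 + 21·0 + 17·1 + 27·3 + 37·3 + 32·0 = 209
C: 25·1 + 21·3 + 17·2 + 27·1 + 37·2 + 32·2 = 287
D: 25·2 + 21·1 + 17·0 + 27·2 + 37·1 + 32·3 = 258
C has the highest Borda score (287).

C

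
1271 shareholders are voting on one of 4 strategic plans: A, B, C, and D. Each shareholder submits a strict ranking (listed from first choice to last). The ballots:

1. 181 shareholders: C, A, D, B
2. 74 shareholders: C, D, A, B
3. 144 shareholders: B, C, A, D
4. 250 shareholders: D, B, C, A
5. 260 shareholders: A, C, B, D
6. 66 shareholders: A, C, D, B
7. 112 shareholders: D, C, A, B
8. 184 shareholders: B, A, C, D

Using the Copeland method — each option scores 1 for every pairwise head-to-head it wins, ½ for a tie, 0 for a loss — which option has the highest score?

C

A: beats B and D; loses to C → score 2.
B: loses to A, C, and D → score 0.
C: beats A, B, and D → score 3.
D: beats B; loses to A and C → score 1.
C has the best pairwise record.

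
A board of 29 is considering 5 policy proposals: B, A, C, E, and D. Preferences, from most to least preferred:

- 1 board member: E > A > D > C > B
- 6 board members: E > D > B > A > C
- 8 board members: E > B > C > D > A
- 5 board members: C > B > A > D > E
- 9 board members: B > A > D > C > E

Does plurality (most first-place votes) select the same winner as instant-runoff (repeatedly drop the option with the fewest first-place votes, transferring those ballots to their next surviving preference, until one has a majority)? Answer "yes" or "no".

yes

Plurality — first-place votes: B 9, A 0, C 5, E 15, D 0. Winner: E.
Instant-runoff — R1 B 9, A 0, C 5, E 15, D 0 (E winner). Winner: E.
The two methods agree.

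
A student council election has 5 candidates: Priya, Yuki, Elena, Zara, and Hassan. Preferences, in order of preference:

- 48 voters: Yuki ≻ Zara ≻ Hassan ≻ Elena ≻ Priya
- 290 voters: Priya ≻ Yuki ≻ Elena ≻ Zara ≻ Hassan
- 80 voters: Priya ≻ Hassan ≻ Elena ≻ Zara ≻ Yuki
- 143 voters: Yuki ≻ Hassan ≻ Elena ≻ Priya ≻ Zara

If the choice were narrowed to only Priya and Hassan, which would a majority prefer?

Priya

Voters preferring Priya to Hassan: 370; preferring Hassan to Priya: 191.
Priya wins the head-to-head.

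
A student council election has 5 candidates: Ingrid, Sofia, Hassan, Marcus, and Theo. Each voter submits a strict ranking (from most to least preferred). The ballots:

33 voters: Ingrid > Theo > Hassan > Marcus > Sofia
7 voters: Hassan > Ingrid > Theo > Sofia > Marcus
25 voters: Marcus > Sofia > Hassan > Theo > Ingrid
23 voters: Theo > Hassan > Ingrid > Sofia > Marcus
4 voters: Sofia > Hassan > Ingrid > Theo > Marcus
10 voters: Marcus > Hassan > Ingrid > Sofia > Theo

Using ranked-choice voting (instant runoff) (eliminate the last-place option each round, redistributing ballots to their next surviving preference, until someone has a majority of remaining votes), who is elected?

Ingrid

Round 1: Ingrid 33, Sofia 4, Hassan 7, Marcus 35, Theo 23. Eliminate Sofia.
Round 2: Ingrid 33, Hassan 11, Marcus 35, Theo 23. Eliminate Hassan.
Round 3: Ingrid 44, Marcus 35, Theo 23. Eliminate Theo.
Round 4: Ingrid 67, Marcus 35. Ingrid has a majority.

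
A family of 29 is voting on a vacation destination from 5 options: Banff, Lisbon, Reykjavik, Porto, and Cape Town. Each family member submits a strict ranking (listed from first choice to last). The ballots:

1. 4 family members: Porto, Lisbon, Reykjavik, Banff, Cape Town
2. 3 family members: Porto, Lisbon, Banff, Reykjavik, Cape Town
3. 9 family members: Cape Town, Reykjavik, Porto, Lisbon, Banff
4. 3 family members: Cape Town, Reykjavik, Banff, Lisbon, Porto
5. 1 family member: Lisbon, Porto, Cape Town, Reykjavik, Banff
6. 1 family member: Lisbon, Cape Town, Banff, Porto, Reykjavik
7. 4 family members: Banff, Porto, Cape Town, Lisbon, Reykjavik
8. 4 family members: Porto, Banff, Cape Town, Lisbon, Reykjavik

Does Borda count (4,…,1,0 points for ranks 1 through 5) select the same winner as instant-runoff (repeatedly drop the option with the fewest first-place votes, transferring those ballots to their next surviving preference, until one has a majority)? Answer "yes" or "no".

yes

Borda — scores: Banff 46, Lisbon 49, Reykjavik 48, Porto 78, Cape Town 69. Winner: Porto.
Instant-runoff — R1 Banff 4, Lisbon 2, Reykjavik 0, Porto 11, Cape Town 12 (Reykjavik out); R2 Banff 4, Lisbon 2, Porto 11, Cape Town 12 (Lisbon out); R3 Banff 4, Porto 12, Cape Town 13 (Banff out); R4 Porto 16, Cape Town 13 (Porto winner). Winner: Porto.
The two methods agree.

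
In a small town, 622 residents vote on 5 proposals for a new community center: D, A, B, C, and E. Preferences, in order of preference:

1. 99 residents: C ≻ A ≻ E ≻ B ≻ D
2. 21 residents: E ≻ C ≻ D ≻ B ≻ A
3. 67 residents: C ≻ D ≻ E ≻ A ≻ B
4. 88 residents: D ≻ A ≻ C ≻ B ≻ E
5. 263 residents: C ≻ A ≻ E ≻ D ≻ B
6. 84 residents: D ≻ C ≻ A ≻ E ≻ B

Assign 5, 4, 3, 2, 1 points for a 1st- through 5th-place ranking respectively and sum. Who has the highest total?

D: 99·1 + 21·3 + 67·4 + 88·5 + 263·2 + 84·5 = 1816
A: 99·4 + 21·1 + 67·2 + 88·4 + 263·4 + 84·3 = 2207
B: 99·2 + 21·2 + 67·1 + 88·2 + 263·1 + 84·1 = 830
C: 99·5 + 21·4 + 67·5 + 88·3 + 263·5 + 84·4 = 2829
E: 99·3 + 21·5 + 67·3 + 88·1 + 263·3 + 84·2 = 1648
C has the highest Borda score (2829).

C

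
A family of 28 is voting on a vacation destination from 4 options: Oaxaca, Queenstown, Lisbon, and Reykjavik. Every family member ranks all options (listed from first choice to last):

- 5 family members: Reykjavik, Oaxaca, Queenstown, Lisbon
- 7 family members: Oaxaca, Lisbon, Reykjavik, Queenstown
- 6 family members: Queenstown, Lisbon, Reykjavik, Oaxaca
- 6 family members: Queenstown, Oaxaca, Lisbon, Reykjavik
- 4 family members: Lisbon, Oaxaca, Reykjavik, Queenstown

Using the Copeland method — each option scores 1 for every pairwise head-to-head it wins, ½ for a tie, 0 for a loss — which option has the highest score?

Oaxaca

Oaxaca: beats Queenstown, Lisbon, and Reykjavik → score 3.
Queenstown: beats Lisbon; loses to Oaxaca and Reykjavik → score 1.
Lisbon: beats Reykjavik; loses to Oaxaca and Queenstown → score 1.
Reykjavik: beats Queenstown; loses to Oaxaca and Lisbon → score 1.
Oaxaca has the best pairwise record.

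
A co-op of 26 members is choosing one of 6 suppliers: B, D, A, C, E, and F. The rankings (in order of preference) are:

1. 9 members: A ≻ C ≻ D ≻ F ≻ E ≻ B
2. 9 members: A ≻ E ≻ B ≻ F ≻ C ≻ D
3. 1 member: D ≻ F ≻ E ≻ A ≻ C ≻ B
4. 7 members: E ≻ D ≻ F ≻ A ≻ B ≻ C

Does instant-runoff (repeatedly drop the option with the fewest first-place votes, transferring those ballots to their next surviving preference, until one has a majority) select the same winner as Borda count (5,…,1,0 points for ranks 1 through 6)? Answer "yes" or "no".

Instant-runoff — R1 B 0, D 1, A 18, C 0, E 7, F 0 (A winner). Winner: A.
Borda — scores: B 34, D 60, A 106, C 46, E 83, F 61. Winner: A.
The two methods agree.

yes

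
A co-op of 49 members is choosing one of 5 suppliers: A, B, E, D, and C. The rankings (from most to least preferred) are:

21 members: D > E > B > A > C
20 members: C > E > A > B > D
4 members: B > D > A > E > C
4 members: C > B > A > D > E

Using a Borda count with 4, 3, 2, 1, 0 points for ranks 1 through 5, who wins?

A: 21·1 + 20·2 + 4·2 + 4·2 = 77
B: 21·2 + 20·1 + 4·4 + 4·3 = 90
E: 21·3 + 20·3 + 4·1 + 4·0 = 127
D: 21·4 + 20·0 + 4·3 + 4·1 = 100
C: 21·0 + 20·4 + 4·0 + 4·4 = 96
E has the highest Borda score (127).

E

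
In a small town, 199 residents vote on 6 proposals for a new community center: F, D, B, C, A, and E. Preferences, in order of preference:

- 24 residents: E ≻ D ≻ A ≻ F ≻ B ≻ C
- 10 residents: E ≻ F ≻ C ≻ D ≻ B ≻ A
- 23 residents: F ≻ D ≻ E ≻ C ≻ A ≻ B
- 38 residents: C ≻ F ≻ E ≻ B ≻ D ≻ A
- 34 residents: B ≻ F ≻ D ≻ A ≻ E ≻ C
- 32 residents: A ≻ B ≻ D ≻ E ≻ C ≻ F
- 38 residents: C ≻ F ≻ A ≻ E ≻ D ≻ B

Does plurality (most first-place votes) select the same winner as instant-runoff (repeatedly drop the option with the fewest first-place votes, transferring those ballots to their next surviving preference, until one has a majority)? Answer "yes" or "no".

Plurality — first-place votes: F 23, D 0, B 34, C 76, A 32, E 34. Winner: C.
Instant-runoff — R1 F 23, D 0, B 34, C 76, A 32, E 34 (D out); R2 F 23, B 34, C 76, A 32, E 34 (F out); R3 B 34, C 76, A 32, E 57 (A out); R4 B 66, C 76, E 57 (E out); R5 B 90, C 109 (C winner). Winner: C.
The two methods agree.

yes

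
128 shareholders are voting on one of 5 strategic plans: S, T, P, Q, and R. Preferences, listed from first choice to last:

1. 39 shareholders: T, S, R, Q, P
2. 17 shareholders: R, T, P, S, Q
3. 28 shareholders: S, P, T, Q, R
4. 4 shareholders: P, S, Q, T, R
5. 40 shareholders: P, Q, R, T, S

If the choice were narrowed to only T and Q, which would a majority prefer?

Voters preferring T to Q: 84; preferring Q to T: 44.
T wins the head-to-head.

T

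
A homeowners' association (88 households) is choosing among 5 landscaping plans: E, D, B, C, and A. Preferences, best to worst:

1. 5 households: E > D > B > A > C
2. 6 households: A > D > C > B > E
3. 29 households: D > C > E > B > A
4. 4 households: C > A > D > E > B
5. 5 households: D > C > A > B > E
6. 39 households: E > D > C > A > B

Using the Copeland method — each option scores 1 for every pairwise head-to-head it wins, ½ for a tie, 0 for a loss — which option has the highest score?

D

E: beats B and A; ties D and C → score 3.
D: beats B, C, and A; ties E → score 3.5.
B: loses to E, D, C, and A → score 0.
C: beats B and A; ties E; loses to D → score 2.5.
A: beats B; loses to E, D, and C → score 1.
D has the best pairwise record.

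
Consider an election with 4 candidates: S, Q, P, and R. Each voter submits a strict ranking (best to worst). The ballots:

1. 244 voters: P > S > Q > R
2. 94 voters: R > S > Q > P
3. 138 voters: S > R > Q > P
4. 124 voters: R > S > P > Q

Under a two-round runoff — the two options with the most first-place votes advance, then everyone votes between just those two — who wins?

R

Round 1 first-place votes: S 138, Q 0, P 244, R 218.
P and R advance.
Runoff: P is preferred to R by 244 voters; R by 356.
R wins the runoff.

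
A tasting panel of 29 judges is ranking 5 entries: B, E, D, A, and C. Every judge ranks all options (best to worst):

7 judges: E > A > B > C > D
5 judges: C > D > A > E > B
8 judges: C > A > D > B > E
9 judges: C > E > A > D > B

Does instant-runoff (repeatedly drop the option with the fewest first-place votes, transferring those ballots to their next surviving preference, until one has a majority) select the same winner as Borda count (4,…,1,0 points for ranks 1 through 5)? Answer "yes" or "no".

yes

Instant-runoff — R1 B 0, E 7, D 0, A 0, C 22 (C winner). Winner: C.
Borda — scores: B 22, E 60, D 40, A 73, C 95. Winner: C.
The two methods agree.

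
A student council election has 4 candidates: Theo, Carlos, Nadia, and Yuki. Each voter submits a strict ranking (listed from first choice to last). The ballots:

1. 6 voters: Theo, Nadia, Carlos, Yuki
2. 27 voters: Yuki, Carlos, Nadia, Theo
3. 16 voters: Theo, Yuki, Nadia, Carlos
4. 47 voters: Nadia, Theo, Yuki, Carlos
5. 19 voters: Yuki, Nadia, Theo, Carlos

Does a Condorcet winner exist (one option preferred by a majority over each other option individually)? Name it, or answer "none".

none

Checking pairwise contests:
Nadia beats Theo 93–22.
Theo beats Carlos 88–27.
Yuki beats Nadia 62–53.
Theo beats Yuki 69–46.
Every option loses at least one head-to-head, so there is no Condorcet winner.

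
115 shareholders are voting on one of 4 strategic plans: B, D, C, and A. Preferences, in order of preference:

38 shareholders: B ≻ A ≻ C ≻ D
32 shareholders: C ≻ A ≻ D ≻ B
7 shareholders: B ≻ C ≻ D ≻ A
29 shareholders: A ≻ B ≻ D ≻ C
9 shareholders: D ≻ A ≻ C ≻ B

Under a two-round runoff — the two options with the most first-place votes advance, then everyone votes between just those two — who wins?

B

Round 1 first-place votes: B 45, D 9, C 32, A 29.
B and C advance.
Runoff: B is preferred to C by 74 voters; C by 41.
B wins the runoff.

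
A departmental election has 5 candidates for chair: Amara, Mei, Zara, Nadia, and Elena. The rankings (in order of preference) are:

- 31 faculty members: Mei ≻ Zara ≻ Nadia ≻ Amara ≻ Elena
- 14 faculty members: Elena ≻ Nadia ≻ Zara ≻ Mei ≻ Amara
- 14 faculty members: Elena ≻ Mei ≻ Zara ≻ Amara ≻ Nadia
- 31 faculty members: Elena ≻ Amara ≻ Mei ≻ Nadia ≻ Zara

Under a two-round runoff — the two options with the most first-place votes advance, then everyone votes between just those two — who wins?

Elena

Round 1 first-place votes: Amara 0, Mei 31, Zara 0, Nadia 0, Elena 59.
Elena and Mei advance.
Runoff: Elena is preferred to Mei by 59 voters; Mei by 31.
Elena wins the runoff.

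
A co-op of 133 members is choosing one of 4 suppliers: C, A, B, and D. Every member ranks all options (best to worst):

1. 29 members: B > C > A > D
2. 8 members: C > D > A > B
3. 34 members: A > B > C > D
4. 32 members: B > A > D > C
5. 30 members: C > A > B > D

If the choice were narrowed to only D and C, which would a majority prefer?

C

Voters preferring D to C: 32; preferring C to D: 101.
C wins the head-to-head.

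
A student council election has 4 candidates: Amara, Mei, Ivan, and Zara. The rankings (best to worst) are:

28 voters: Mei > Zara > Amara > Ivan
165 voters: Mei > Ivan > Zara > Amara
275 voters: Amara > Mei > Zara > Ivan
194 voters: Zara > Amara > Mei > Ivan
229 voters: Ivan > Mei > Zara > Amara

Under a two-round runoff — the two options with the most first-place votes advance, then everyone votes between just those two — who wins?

Round 1 first-place votes: Amara 275, Mei 193, Ivan 229, Zara 194.
Amara and Ivan advance.
Runoff: Amara is preferred to Ivan by 497 voters; Ivan by 394.
Amara wins the runoff.

Amara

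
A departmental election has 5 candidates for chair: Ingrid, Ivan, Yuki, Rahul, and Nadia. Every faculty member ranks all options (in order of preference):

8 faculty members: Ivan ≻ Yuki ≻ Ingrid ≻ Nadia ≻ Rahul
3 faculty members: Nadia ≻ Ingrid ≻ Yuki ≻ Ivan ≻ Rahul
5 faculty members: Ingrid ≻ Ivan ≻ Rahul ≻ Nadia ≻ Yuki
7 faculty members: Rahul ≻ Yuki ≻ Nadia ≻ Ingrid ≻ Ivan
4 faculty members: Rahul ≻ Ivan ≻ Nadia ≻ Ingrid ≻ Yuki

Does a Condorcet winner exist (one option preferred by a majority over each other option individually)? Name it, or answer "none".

none

Checking pairwise contests:
Yuki beats Ingrid 15–12.
Ingrid beats Ivan 15–12.
Ivan beats Yuki 17–10.
Ingrid beats Rahul 16–11.
Ivan beats Nadia 17–10.
Every option loses at least one head-to-head, so there is no Condorcet winner.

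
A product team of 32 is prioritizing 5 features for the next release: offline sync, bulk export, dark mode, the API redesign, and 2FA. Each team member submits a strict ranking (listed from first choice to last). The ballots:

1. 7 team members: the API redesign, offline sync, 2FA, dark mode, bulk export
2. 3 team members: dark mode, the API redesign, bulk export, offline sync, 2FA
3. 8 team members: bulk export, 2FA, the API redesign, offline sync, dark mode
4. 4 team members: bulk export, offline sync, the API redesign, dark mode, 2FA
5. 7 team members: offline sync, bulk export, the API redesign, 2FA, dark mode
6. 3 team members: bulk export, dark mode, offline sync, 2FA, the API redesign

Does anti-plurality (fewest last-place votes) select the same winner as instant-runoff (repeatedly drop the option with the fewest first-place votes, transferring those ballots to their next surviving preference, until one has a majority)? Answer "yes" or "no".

no

Anti-plurality — last-place votes: offline sync 0, bulk export 7, dark mode 15, the API redesign 3, 2FA 7. Winner: offline sync.
Instant-runoff — R1 offline sync 7, bulk export 15, dark mode 3, the API redesign 7, 2FA 0 (2FA out); R2 offline sync 7, bulk export 15, dark mode 3, the API redesign 7 (dark mode out); R3 offline sync 7, bulk export 15, the API redesign 10 (offline sync out); R4 bulk export 22, the API redesign 10 (bulk export winner). Winner: bulk export.
The two methods disagree.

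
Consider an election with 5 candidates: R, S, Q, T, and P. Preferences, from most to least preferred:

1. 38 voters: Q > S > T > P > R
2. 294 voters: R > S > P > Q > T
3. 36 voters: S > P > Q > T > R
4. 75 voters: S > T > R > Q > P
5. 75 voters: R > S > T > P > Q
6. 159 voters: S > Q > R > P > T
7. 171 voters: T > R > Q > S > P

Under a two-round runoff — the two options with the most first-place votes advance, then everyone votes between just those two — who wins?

Round 1 first-place votes: R 369, S 270, Q 38, T 171, P 0.
R and S advance.
Runoff: R is preferred to S by 540 voters; S by 308.
R wins the runoff.

R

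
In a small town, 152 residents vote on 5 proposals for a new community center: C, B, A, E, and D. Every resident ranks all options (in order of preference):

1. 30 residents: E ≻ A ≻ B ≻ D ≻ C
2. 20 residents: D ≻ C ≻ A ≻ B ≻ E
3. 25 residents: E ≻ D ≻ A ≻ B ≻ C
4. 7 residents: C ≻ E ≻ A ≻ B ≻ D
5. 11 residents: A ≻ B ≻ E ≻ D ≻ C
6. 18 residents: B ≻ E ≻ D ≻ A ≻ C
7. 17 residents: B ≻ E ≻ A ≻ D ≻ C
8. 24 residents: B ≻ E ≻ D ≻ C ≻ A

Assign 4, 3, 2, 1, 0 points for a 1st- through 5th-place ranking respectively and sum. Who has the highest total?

C: 30·0 + 20·3 + 25·0 + 7·4 + 11·0 + 18·0 + 17·0 + 24·1 = 112
B: 30·2 + 20·1 + 25·1 + 7·1 + 11·3 + 18·4 + 17·4 + 24·4 = 381
A: 30·3 + 20·2 + 25·2 + 7·2 + 11·4 + 18·1 + 17·2 + 24·0 = 290
E: 30·4 + 20·0 + 25·4 + 7·3 + 11·2 + 18·3 + 17·3 + 24·3 = 440
D: 30·1 + 20·4 + 25·3 + 7·0 + 11·1 + 18·2 + 17·1 + 24·2 = 297
E has the highest Borda score (440).

E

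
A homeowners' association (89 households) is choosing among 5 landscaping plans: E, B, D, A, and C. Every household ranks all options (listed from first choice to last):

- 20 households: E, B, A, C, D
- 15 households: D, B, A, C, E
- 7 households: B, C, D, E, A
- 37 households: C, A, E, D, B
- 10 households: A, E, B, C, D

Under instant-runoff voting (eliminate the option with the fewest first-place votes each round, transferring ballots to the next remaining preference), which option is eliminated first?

B

Round 1: E 20, B 7, D 15, A 10, C 37. Eliminate B.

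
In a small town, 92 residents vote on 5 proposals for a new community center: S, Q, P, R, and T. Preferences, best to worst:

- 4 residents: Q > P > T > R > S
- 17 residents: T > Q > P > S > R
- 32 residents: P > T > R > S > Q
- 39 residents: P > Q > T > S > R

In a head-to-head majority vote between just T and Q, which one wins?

T

Voters preferring T to Q: 49; preferring Q to T: 43.
T wins the head-to-head.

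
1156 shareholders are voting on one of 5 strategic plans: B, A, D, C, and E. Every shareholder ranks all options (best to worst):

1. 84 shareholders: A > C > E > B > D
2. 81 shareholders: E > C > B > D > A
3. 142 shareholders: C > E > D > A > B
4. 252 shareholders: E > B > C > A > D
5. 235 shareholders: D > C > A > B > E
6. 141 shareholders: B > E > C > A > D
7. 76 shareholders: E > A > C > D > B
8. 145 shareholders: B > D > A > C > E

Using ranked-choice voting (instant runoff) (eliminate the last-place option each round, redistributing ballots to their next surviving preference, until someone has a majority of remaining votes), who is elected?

E

Round 1: B 286, A 84, D 235, C 142, E 409. Eliminate A.
Round 2: B 286, D 235, C 226, E 409. Eliminate C.
Round 3: B 286, D 235, E 635. E has a majority.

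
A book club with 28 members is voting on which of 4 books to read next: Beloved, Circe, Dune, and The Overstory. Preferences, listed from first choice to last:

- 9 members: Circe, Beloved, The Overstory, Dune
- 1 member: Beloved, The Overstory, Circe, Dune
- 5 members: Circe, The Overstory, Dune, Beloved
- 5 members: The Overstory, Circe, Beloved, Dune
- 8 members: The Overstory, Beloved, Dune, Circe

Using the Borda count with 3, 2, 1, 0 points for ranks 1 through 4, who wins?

Beloved: 9·2 + 1·3 + 5·0 + 5·1 + 8·2 = 42
Circe: 9·3 + 1·1 + 5·3 + 5·2 + 8·0 = 53
Dune: 9·0 + 1·0 + 5·1 + 5·0 + 8·1 = 13
The Overstory: 9·1 + 1·2 + 5·2 + 5·3 + 8·3 = 60
The Overstory has the highest Borda score (60).

The Overstory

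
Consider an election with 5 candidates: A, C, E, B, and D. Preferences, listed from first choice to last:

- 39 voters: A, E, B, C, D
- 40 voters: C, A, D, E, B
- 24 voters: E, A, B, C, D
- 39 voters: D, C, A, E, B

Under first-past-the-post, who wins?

First-place votes: A 39, C 40, E 24, B 0, D 39.
C has the most first-place votes.

C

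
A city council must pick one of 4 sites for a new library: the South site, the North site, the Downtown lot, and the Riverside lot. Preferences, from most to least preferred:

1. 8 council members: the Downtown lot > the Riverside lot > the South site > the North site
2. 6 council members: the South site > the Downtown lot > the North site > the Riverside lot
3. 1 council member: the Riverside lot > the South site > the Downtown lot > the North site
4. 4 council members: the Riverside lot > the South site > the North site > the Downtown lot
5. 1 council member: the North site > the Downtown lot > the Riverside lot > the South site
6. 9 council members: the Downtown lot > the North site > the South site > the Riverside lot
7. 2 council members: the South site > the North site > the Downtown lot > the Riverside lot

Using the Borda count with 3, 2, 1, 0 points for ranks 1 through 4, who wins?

the Downtown lot

the South site: 8·1 + 6·3 + 1·2 + 4·2 + 1·0 + 9·1 + 2·3 = 51
the North site: 8·0 + 6·1 + 1·0 + 4·1 + 1·3 + 9·2 + 2·2 = 35
the Downtown lot: 8·3 + 6·2 + 1·1 + 4·0 + 1·2 + 9·3 + 2·1 = 68
the Riverside lot: 8·2 + 6·0 + 1·3 + 4·3 + 1·1 + 9·0 + 2·0 = 32
the Downtown lot has the highest Borda score (68).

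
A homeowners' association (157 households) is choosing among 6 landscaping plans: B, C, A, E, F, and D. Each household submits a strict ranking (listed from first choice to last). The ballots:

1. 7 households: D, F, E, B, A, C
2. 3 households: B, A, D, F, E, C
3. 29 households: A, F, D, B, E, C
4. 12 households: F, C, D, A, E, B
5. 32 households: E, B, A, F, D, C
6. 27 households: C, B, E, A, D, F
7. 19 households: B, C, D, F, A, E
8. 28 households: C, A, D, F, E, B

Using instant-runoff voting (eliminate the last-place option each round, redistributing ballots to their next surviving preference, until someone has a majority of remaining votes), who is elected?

Round 1: B 22, C 55, A 29, E 32, F 12, D 7. Eliminate D.
Round 2: B 22, C 55, A 29, E 32, F 19. Eliminate F.
Round 3: B 22, C 67, A 29, E 39. Eliminate B.
Round 4: C 86, A 32, E 39. C has a majority.

C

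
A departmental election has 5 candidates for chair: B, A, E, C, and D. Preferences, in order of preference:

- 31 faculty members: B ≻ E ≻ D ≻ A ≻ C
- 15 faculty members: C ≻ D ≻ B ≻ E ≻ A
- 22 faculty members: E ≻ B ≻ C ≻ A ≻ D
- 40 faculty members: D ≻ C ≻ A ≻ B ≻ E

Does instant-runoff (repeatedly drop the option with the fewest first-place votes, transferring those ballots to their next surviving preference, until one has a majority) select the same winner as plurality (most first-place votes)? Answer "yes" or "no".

yes

Instant-runoff — R1 B 31, A 0, E 22, C 15, D 40 (A out); R2 B 31, E 22, C 15, D 40 (C out); R3 B 31, E 22, D 55 (D winner). Winner: D.
Plurality — first-place votes: B 31, A 0, E 22, C 15, D 40. Winner: D.
The two methods agree.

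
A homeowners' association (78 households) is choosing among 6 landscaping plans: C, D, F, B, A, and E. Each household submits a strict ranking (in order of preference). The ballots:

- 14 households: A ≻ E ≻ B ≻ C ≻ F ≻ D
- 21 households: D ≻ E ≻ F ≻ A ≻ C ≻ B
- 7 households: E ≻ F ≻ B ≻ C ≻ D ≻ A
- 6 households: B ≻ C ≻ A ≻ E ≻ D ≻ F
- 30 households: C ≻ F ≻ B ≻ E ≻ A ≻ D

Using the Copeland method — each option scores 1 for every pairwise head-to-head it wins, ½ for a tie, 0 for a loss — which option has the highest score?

E

C: beats D, F, B, and A; loses to E → score 4.
D: loses to C, F, B, A, and E → score 0.
F: beats D, B, and A; loses to C and E → score 3.
B: beats D and A; loses to C, F, and E → score 2.
A: beats D; loses to C, F, B, and E → score 1.
E: beats C, D, F, B, and A → score 5.
E has the best pairwise record.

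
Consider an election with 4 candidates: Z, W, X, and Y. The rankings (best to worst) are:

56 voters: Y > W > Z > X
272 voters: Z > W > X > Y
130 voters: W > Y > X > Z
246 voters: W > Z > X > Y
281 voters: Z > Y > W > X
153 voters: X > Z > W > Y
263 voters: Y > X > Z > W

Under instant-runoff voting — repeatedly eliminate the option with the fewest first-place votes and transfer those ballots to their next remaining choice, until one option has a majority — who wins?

Z

Round 1: Z 553, W 376, X 153, Y 319. Eliminate X.
Round 2: Z 706, W 376, Y 319. Z has a majority.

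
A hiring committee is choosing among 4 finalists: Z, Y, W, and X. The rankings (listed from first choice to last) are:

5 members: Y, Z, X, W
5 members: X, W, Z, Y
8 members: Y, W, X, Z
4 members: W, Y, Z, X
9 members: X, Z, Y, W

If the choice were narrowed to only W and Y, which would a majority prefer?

Voters preferring W to Y: 9; preferring Y to W: 22.
Y wins the head-to-head.

Y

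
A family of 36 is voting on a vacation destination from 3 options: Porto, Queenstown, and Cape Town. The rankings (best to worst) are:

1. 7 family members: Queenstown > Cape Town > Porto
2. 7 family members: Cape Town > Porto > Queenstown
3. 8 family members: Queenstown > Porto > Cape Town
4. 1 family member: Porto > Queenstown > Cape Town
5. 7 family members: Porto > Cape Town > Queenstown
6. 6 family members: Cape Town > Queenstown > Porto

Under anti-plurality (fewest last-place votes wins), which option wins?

Last-place votes: Porto 13, Queenstown 14, Cape Town 9.
Cape Town is ranked last by the fewest voters, so Cape Town wins.

Cape Town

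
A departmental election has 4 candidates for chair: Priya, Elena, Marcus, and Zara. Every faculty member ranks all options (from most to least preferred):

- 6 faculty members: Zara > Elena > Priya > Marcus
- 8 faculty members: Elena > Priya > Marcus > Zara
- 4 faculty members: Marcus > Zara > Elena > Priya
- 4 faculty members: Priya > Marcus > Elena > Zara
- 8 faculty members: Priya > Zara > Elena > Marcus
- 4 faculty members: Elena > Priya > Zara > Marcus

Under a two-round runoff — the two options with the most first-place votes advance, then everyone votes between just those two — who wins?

Round 1 first-place votes: Priya 12, Elena 12, Marcus 4, Zara 6.
Priya and Elena advance.
Runoff: Priya is preferred to Elena by 12 voters; Elena by 22.
Elena wins the runoff.

Elena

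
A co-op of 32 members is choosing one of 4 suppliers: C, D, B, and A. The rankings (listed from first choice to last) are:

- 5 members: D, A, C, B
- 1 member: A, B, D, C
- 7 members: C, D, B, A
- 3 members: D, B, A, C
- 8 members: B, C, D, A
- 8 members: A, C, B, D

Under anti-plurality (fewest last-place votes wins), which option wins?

Last-place votes: C 4, D 8, B 5, A 15.
C is ranked last by the fewest voters, so C wins.

C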